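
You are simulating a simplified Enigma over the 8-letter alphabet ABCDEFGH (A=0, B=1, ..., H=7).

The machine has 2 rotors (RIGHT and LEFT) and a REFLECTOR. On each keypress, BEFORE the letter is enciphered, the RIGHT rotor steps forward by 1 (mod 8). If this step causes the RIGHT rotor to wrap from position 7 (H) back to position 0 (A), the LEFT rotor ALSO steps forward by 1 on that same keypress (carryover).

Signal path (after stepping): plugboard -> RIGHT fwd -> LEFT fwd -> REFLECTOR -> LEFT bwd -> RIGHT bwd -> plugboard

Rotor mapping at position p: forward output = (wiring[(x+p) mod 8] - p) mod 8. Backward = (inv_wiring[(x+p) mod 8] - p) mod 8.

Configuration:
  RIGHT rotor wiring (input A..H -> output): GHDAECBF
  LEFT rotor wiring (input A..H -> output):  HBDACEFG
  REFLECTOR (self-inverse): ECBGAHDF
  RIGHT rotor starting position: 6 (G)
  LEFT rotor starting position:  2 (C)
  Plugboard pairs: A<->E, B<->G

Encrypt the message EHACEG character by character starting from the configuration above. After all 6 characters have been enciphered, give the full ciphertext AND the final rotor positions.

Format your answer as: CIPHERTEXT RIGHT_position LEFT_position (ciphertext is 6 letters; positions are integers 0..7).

Char 1 ('E'): step: R->7, L=2; E->plug->A->R->G->L->F->refl->H->L'->H->R'->B->plug->G
Char 2 ('H'): step: R->0, L->3 (L advanced); H->plug->H->R->F->L->E->refl->A->L'->H->R'->B->plug->G
Char 3 ('A'): step: R->1, L=3; A->plug->E->R->B->L->H->refl->F->L'->A->R'->F->plug->F
Char 4 ('C'): step: R->2, L=3; C->plug->C->R->C->L->B->refl->C->L'->D->R'->F->plug->F
Char 5 ('E'): step: R->3, L=3; E->plug->A->R->F->L->E->refl->A->L'->H->R'->C->plug->C
Char 6 ('G'): step: R->4, L=3; G->plug->B->R->G->L->G->refl->D->L'->E->R'->H->plug->H
Final: ciphertext=GGFFCH, RIGHT=4, LEFT=3

Answer: GGFFCH 4 3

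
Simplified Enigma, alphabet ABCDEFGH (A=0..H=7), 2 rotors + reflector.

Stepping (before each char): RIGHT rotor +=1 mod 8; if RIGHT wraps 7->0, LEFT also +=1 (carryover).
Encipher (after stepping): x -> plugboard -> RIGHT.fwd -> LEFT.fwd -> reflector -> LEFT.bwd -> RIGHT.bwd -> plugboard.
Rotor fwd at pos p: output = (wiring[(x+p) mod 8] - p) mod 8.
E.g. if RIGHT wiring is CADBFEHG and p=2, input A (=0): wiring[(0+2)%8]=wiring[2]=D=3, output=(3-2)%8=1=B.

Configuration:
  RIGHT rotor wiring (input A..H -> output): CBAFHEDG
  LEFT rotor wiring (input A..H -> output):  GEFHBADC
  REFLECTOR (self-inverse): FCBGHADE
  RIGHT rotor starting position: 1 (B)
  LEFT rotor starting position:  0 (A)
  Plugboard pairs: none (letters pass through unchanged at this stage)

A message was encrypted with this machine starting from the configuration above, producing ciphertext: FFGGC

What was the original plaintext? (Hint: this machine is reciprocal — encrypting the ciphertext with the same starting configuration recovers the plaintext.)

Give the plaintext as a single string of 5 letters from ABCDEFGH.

Answer: HBCBF

Derivation:
Char 1 ('F'): step: R->2, L=0; F->plug->F->R->E->L->B->refl->C->L'->H->R'->H->plug->H
Char 2 ('F'): step: R->3, L=0; F->plug->F->R->H->L->C->refl->B->L'->E->R'->B->plug->B
Char 3 ('G'): step: R->4, L=0; G->plug->G->R->E->L->B->refl->C->L'->H->R'->C->plug->C
Char 4 ('G'): step: R->5, L=0; G->plug->G->R->A->L->G->refl->D->L'->G->R'->B->plug->B
Char 5 ('C'): step: R->6, L=0; C->plug->C->R->E->L->B->refl->C->L'->H->R'->F->plug->F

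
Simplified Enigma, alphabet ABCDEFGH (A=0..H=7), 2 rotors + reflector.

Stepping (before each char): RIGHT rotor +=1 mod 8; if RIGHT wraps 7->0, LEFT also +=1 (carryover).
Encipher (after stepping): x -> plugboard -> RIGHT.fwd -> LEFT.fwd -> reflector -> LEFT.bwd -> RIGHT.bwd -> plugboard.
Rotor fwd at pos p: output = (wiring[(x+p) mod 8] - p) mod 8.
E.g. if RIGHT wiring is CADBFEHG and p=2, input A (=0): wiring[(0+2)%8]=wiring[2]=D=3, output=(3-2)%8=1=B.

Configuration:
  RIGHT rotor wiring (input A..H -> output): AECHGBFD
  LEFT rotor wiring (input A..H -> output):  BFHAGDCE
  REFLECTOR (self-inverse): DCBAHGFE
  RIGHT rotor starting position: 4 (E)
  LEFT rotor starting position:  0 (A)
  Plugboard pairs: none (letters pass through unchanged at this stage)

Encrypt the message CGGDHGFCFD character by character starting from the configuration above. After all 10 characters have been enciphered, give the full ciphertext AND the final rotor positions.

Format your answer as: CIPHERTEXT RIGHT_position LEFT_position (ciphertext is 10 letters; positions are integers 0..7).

Char 1 ('C'): step: R->5, L=0; C->plug->C->R->G->L->C->refl->B->L'->A->R'->B->plug->B
Char 2 ('G'): step: R->6, L=0; G->plug->G->R->A->L->B->refl->C->L'->G->R'->D->plug->D
Char 3 ('G'): step: R->7, L=0; G->plug->G->R->C->L->H->refl->E->L'->H->R'->F->plug->F
Char 4 ('D'): step: R->0, L->1 (L advanced); D->plug->D->R->H->L->A->refl->D->L'->G->R'->E->plug->E
Char 5 ('H'): step: R->1, L=1; H->plug->H->R->H->L->A->refl->D->L'->G->R'->C->plug->C
Char 6 ('G'): step: R->2, L=1; G->plug->G->R->G->L->D->refl->A->L'->H->R'->D->plug->D
Char 7 ('F'): step: R->3, L=1; F->plug->F->R->F->L->B->refl->C->L'->E->R'->A->plug->A
Char 8 ('C'): step: R->4, L=1; C->plug->C->R->B->L->G->refl->F->L'->D->R'->H->plug->H
Char 9 ('F'): step: R->5, L=1; F->plug->F->R->F->L->B->refl->C->L'->E->R'->A->plug->A
Char 10 ('D'): step: R->6, L=1; D->plug->D->R->G->L->D->refl->A->L'->H->R'->A->plug->A
Final: ciphertext=BDFECDAHAA, RIGHT=6, LEFT=1

Answer: BDFECDAHAA 6 1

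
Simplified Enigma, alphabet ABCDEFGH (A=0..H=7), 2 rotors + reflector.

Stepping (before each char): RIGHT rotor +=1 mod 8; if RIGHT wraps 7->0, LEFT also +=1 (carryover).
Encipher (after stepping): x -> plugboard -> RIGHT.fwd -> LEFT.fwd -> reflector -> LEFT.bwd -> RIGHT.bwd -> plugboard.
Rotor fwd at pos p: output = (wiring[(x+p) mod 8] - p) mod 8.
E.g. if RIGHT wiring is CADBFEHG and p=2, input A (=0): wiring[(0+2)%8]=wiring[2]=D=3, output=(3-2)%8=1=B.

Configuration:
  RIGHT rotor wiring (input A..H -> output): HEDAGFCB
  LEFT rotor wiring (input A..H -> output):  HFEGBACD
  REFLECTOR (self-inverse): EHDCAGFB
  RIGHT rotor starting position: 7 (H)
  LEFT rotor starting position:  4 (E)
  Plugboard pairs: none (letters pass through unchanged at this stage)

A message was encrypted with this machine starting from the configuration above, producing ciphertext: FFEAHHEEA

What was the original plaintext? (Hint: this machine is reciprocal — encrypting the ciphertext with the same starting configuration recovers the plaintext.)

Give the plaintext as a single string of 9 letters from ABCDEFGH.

Char 1 ('F'): step: R->0, L->5 (L advanced); F->plug->F->R->F->L->H->refl->B->L'->G->R'->E->plug->E
Char 2 ('F'): step: R->1, L=5; F->plug->F->R->B->L->F->refl->G->L'->C->R'->B->plug->B
Char 3 ('E'): step: R->2, L=5; E->plug->E->R->A->L->D->refl->C->L'->D->R'->D->plug->D
Char 4 ('A'): step: R->3, L=5; A->plug->A->R->F->L->H->refl->B->L'->G->R'->E->plug->E
Char 5 ('H'): step: R->4, L=5; H->plug->H->R->E->L->A->refl->E->L'->H->R'->G->plug->G
Char 6 ('H'): step: R->5, L=5; H->plug->H->R->B->L->F->refl->G->L'->C->R'->D->plug->D
Char 7 ('E'): step: R->6, L=5; E->plug->E->R->F->L->H->refl->B->L'->G->R'->D->plug->D
Char 8 ('E'): step: R->7, L=5; E->plug->E->R->B->L->F->refl->G->L'->C->R'->A->plug->A
Char 9 ('A'): step: R->0, L->6 (L advanced); A->plug->A->R->H->L->C->refl->D->L'->G->R'->E->plug->E

Answer: EBDEGDDAE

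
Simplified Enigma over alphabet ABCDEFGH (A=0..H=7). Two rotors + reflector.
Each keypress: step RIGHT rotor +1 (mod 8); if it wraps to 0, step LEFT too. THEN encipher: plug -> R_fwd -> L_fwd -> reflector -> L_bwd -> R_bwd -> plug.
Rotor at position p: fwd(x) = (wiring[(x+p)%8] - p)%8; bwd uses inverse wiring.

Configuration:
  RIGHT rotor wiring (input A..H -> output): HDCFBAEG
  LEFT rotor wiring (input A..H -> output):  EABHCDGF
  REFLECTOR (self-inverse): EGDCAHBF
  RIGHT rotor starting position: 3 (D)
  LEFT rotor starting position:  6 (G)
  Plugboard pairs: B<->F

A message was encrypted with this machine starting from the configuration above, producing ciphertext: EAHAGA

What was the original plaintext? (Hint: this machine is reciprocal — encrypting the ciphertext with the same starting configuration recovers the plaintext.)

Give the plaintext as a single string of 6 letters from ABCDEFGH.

Answer: FHDGHD

Derivation:
Char 1 ('E'): step: R->4, L=6; E->plug->E->R->D->L->C->refl->D->L'->E->R'->B->plug->F
Char 2 ('A'): step: R->5, L=6; A->plug->A->R->D->L->C->refl->D->L'->E->R'->H->plug->H
Char 3 ('H'): step: R->6, L=6; H->plug->H->R->C->L->G->refl->B->L'->F->R'->D->plug->D
Char 4 ('A'): step: R->7, L=6; A->plug->A->R->H->L->F->refl->H->L'->B->R'->G->plug->G
Char 5 ('G'): step: R->0, L->7 (L advanced); G->plug->G->R->E->L->A->refl->E->L'->G->R'->H->plug->H
Char 6 ('A'): step: R->1, L=7; A->plug->A->R->C->L->B->refl->G->L'->A->R'->D->plug->D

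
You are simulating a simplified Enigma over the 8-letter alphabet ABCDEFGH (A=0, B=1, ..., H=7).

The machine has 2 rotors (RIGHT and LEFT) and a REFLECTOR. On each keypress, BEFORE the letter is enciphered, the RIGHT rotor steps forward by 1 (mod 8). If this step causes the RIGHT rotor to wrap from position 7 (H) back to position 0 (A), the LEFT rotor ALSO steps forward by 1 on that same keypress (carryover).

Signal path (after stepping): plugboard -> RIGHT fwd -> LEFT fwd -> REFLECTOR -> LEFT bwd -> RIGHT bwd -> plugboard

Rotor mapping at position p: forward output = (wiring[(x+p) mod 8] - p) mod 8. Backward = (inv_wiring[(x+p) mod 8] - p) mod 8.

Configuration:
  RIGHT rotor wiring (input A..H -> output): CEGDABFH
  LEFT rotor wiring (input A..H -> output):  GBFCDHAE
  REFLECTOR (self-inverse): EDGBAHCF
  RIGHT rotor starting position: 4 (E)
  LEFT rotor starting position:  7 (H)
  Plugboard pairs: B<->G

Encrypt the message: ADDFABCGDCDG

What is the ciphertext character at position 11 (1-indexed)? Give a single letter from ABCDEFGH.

Char 1 ('A'): step: R->5, L=7; A->plug->A->R->E->L->D->refl->B->L'->H->R'->E->plug->E
Char 2 ('D'): step: R->6, L=7; D->plug->D->R->G->L->A->refl->E->L'->F->R'->F->plug->F
Char 3 ('D'): step: R->7, L=7; D->plug->D->R->H->L->B->refl->D->L'->E->R'->E->plug->E
Char 4 ('F'): step: R->0, L->0 (L advanced); F->plug->F->R->B->L->B->refl->D->L'->E->R'->B->plug->G
Char 5 ('A'): step: R->1, L=0; A->plug->A->R->D->L->C->refl->G->L'->A->R'->E->plug->E
Char 6 ('B'): step: R->2, L=0; B->plug->G->R->A->L->G->refl->C->L'->D->R'->E->plug->E
Char 7 ('C'): step: R->3, L=0; C->plug->C->R->G->L->A->refl->E->L'->H->R'->F->plug->F
Char 8 ('G'): step: R->4, L=0; G->plug->B->R->F->L->H->refl->F->L'->C->R'->G->plug->B
Char 9 ('D'): step: R->5, L=0; D->plug->D->R->F->L->H->refl->F->L'->C->R'->C->plug->C
Char 10 ('C'): step: R->6, L=0; C->plug->C->R->E->L->D->refl->B->L'->B->R'->B->plug->G
Char 11 ('D'): step: R->7, L=0; D->plug->D->R->H->L->E->refl->A->L'->G->R'->H->plug->H

H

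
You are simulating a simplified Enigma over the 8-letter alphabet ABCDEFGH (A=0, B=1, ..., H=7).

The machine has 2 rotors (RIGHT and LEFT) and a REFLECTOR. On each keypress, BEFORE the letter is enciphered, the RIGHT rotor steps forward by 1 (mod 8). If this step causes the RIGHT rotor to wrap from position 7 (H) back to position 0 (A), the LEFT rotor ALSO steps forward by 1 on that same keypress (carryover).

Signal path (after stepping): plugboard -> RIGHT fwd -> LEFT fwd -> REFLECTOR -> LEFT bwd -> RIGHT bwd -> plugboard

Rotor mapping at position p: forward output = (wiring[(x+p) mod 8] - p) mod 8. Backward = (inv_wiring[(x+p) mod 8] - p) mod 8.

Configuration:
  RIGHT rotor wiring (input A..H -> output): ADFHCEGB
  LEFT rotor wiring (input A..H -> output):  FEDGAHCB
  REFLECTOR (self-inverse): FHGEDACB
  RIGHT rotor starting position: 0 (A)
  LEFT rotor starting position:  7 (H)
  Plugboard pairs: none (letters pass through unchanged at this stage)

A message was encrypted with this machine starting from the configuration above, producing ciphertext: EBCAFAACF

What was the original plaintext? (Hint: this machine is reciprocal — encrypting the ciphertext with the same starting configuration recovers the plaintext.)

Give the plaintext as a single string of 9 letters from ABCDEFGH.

Char 1 ('E'): step: R->1, L=7; E->plug->E->R->D->L->E->refl->D->L'->H->R'->H->plug->H
Char 2 ('B'): step: R->2, L=7; B->plug->B->R->F->L->B->refl->H->L'->E->R'->E->plug->E
Char 3 ('C'): step: R->3, L=7; C->plug->C->R->B->L->G->refl->C->L'->A->R'->G->plug->G
Char 4 ('A'): step: R->4, L=7; A->plug->A->R->G->L->A->refl->F->L'->C->R'->C->plug->C
Char 5 ('F'): step: R->5, L=7; F->plug->F->R->A->L->C->refl->G->L'->B->R'->B->plug->B
Char 6 ('A'): step: R->6, L=7; A->plug->A->R->A->L->C->refl->G->L'->B->R'->F->plug->F
Char 7 ('A'): step: R->7, L=7; A->plug->A->R->C->L->F->refl->A->L'->G->R'->D->plug->D
Char 8 ('C'): step: R->0, L->0 (L advanced); C->plug->C->R->F->L->H->refl->B->L'->H->R'->D->plug->D
Char 9 ('F'): step: R->1, L=0; F->plug->F->R->F->L->H->refl->B->L'->H->R'->H->plug->H

Answer: HEGCBFDDH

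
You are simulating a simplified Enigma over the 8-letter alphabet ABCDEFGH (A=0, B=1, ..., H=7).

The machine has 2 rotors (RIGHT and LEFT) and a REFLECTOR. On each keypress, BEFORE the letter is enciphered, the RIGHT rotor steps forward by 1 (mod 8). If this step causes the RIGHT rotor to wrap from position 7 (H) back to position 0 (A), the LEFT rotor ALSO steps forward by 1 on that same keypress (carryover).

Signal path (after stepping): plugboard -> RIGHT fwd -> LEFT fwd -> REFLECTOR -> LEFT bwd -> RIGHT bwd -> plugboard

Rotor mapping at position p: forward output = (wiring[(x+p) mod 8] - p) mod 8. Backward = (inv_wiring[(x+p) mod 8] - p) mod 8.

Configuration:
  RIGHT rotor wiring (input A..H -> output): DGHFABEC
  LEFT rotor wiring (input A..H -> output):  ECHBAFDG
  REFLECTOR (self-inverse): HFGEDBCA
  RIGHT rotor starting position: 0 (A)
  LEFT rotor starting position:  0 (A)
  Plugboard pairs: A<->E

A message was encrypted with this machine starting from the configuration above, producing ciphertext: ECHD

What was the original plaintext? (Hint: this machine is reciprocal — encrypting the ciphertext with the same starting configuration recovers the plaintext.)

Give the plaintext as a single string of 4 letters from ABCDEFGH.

Char 1 ('E'): step: R->1, L=0; E->plug->A->R->F->L->F->refl->B->L'->D->R'->F->plug->F
Char 2 ('C'): step: R->2, L=0; C->plug->C->R->G->L->D->refl->E->L'->A->R'->F->plug->F
Char 3 ('H'): step: R->3, L=0; H->plug->H->R->E->L->A->refl->H->L'->C->R'->A->plug->E
Char 4 ('D'): step: R->4, L=0; D->plug->D->R->G->L->D->refl->E->L'->A->R'->C->plug->C

Answer: FFEC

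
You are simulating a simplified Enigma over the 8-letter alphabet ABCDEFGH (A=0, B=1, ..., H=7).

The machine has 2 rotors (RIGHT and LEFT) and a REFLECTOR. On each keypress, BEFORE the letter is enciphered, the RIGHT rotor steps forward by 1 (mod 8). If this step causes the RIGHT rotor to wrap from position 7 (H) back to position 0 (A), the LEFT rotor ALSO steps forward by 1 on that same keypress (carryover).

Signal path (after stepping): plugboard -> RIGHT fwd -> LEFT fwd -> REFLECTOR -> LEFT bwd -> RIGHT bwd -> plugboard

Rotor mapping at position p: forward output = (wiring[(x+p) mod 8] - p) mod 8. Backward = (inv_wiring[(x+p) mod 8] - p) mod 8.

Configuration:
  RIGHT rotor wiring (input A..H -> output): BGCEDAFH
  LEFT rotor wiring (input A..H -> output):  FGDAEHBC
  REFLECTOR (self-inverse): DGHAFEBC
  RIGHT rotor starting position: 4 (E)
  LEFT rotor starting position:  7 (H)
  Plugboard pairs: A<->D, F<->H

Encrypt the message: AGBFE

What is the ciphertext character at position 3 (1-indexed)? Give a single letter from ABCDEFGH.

Char 1 ('A'): step: R->5, L=7; A->plug->D->R->E->L->B->refl->G->L'->B->R'->E->plug->E
Char 2 ('G'): step: R->6, L=7; G->plug->G->R->F->L->F->refl->E->L'->D->R'->C->plug->C
Char 3 ('B'): step: R->7, L=7; B->plug->B->R->C->L->H->refl->C->L'->H->R'->C->plug->C

C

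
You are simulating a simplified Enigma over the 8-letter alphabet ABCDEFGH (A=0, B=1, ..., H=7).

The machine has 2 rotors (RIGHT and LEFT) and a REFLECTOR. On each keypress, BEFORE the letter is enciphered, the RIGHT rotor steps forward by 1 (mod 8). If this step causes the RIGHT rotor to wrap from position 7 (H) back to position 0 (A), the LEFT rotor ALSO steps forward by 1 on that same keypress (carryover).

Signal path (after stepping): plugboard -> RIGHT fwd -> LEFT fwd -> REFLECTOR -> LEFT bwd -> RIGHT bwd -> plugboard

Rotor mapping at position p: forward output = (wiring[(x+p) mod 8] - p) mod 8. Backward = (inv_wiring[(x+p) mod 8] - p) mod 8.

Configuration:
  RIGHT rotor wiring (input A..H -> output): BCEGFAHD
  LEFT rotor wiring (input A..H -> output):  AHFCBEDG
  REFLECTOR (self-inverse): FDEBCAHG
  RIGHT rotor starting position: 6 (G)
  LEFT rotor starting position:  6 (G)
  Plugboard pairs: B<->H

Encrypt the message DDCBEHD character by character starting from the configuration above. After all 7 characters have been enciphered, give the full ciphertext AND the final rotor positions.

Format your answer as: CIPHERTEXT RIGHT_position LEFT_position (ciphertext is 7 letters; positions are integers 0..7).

Answer: HHECAAG 5 7

Derivation:
Char 1 ('D'): step: R->7, L=6; D->plug->D->R->F->L->E->refl->C->L'->C->R'->B->plug->H
Char 2 ('D'): step: R->0, L->7 (L advanced); D->plug->D->R->G->L->F->refl->A->L'->C->R'->B->plug->H
Char 3 ('C'): step: R->1, L=7; C->plug->C->R->F->L->C->refl->E->L'->H->R'->E->plug->E
Char 4 ('B'): step: R->2, L=7; B->plug->H->R->A->L->H->refl->G->L'->D->R'->C->plug->C
Char 5 ('E'): step: R->3, L=7; E->plug->E->R->A->L->H->refl->G->L'->D->R'->A->plug->A
Char 6 ('H'): step: R->4, L=7; H->plug->B->R->E->L->D->refl->B->L'->B->R'->A->plug->A
Char 7 ('D'): step: R->5, L=7; D->plug->D->R->E->L->D->refl->B->L'->B->R'->G->plug->G
Final: ciphertext=HHECAAG, RIGHT=5, LEFT=7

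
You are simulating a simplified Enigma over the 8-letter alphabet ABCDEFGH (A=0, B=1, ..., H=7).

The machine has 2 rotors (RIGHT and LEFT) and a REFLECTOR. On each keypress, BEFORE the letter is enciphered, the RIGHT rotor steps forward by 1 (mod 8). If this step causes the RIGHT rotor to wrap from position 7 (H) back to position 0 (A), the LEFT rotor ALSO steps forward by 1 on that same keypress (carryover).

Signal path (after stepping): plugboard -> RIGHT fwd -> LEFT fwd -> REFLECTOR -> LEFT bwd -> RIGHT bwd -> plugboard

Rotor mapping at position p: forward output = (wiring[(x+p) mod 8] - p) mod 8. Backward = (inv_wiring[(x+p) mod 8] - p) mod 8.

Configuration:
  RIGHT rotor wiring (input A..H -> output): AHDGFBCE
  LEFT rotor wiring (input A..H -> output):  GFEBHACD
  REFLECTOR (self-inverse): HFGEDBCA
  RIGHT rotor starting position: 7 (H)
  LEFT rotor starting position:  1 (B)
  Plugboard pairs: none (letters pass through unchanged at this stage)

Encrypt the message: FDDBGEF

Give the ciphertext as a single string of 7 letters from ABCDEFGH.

Char 1 ('F'): step: R->0, L->2 (L advanced); F->plug->F->R->B->L->H->refl->A->L'->E->R'->H->plug->H
Char 2 ('D'): step: R->1, L=2; D->plug->D->R->E->L->A->refl->H->L'->B->R'->F->plug->F
Char 3 ('D'): step: R->2, L=2; D->plug->D->R->H->L->D->refl->E->L'->G->R'->G->plug->G
Char 4 ('B'): step: R->3, L=2; B->plug->B->R->C->L->F->refl->B->L'->F->R'->F->plug->F
Char 5 ('G'): step: R->4, L=2; G->plug->G->R->H->L->D->refl->E->L'->G->R'->C->plug->C
Char 6 ('E'): step: R->5, L=2; E->plug->E->R->C->L->F->refl->B->L'->F->R'->B->plug->B
Char 7 ('F'): step: R->6, L=2; F->plug->F->R->A->L->C->refl->G->L'->D->R'->H->plug->H

Answer: HFGFCBH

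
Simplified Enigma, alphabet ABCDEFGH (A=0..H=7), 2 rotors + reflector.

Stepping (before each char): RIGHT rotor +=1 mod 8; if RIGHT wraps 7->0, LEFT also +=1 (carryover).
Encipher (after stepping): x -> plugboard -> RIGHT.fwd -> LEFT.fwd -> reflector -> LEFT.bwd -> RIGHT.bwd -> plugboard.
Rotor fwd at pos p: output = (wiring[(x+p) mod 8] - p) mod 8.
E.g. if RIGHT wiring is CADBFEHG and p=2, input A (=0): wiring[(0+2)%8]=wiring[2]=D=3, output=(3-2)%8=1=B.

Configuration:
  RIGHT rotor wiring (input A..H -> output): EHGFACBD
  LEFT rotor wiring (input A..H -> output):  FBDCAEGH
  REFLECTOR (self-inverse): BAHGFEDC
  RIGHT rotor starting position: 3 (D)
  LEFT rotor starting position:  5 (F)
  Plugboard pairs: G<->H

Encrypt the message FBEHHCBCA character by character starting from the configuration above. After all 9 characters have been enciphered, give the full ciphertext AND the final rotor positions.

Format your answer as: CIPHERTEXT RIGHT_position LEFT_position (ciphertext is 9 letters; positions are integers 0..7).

Answer: GCHFEBEGC 4 6

Derivation:
Char 1 ('F'): step: R->4, L=5; F->plug->F->R->D->L->A->refl->B->L'->B->R'->H->plug->G
Char 2 ('B'): step: R->5, L=5; B->plug->B->R->E->L->E->refl->F->L'->G->R'->C->plug->C
Char 3 ('E'): step: R->6, L=5; E->plug->E->R->A->L->H->refl->C->L'->C->R'->G->plug->H
Char 4 ('H'): step: R->7, L=5; H->plug->G->R->D->L->A->refl->B->L'->B->R'->F->plug->F
Char 5 ('H'): step: R->0, L->6 (L advanced); H->plug->G->R->B->L->B->refl->A->L'->A->R'->E->plug->E
Char 6 ('C'): step: R->1, L=6; C->plug->C->R->E->L->F->refl->E->L'->F->R'->B->plug->B
Char 7 ('B'): step: R->2, L=6; B->plug->B->R->D->L->D->refl->G->L'->H->R'->E->plug->E
Char 8 ('C'): step: R->3, L=6; C->plug->C->R->H->L->G->refl->D->L'->D->R'->H->plug->G
Char 9 ('A'): step: R->4, L=6; A->plug->A->R->E->L->F->refl->E->L'->F->R'->C->plug->C
Final: ciphertext=GCHFEBEGC, RIGHT=4, LEFT=6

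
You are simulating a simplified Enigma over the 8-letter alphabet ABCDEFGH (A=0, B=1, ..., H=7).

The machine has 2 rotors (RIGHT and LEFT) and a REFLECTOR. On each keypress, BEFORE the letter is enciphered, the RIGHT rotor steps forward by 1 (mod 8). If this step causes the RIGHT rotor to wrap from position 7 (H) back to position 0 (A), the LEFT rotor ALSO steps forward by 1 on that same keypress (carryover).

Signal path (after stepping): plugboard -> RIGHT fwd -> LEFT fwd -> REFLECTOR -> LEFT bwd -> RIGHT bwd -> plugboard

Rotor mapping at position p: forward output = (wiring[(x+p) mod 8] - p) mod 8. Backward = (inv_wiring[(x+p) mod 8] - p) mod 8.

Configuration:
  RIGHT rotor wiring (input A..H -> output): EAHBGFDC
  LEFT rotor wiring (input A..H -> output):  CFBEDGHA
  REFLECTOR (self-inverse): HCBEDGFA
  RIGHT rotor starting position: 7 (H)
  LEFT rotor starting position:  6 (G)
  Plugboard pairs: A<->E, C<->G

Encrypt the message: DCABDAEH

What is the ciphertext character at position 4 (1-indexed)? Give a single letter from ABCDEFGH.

Char 1 ('D'): step: R->0, L->7 (L advanced); D->plug->D->R->B->L->D->refl->E->L'->F->R'->F->plug->F
Char 2 ('C'): step: R->1, L=7; C->plug->G->R->B->L->D->refl->E->L'->F->R'->D->plug->D
Char 3 ('A'): step: R->2, L=7; A->plug->E->R->B->L->D->refl->E->L'->F->R'->A->plug->E
Char 4 ('B'): step: R->3, L=7; B->plug->B->R->D->L->C->refl->B->L'->A->R'->D->plug->D

D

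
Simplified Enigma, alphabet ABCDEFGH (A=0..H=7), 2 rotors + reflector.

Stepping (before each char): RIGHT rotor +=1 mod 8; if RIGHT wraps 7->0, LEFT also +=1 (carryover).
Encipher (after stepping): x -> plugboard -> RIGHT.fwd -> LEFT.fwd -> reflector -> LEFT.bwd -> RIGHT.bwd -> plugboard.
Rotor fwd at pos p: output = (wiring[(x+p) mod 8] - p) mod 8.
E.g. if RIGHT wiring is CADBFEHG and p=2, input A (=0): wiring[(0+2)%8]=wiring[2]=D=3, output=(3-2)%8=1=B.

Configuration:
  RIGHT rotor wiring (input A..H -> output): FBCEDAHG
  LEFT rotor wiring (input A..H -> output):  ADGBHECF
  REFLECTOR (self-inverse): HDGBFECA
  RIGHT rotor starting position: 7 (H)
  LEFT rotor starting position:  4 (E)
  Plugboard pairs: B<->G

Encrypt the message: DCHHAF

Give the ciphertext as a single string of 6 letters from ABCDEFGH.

Answer: BBFDGA

Derivation:
Char 1 ('D'): step: R->0, L->5 (L advanced); D->plug->D->R->E->L->G->refl->C->L'->H->R'->G->plug->B
Char 2 ('C'): step: R->1, L=5; C->plug->C->R->D->L->D->refl->B->L'->F->R'->G->plug->B
Char 3 ('H'): step: R->2, L=5; H->plug->H->R->H->L->C->refl->G->L'->E->R'->F->plug->F
Char 4 ('H'): step: R->3, L=5; H->plug->H->R->H->L->C->refl->G->L'->E->R'->D->plug->D
Char 5 ('A'): step: R->4, L=5; A->plug->A->R->H->L->C->refl->G->L'->E->R'->B->plug->G
Char 6 ('F'): step: R->5, L=5; F->plug->F->R->F->L->B->refl->D->L'->D->R'->A->plug->A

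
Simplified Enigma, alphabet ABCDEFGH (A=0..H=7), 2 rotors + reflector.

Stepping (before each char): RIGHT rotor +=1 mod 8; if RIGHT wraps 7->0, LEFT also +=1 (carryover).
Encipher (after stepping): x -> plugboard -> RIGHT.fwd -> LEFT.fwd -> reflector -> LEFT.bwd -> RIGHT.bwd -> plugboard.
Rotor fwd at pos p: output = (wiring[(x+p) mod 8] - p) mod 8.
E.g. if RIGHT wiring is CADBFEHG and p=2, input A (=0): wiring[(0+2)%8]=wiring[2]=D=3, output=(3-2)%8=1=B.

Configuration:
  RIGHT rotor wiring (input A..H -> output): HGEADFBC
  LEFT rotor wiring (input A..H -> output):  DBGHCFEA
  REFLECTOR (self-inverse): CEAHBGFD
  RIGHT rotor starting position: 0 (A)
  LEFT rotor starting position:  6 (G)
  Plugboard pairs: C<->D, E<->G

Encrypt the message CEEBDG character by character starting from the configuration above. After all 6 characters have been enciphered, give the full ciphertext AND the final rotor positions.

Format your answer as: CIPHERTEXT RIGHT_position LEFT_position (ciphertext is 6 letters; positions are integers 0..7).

Char 1 ('C'): step: R->1, L=6; C->plug->D->R->C->L->F->refl->G->L'->A->R'->F->plug->F
Char 2 ('E'): step: R->2, L=6; E->plug->G->R->F->L->B->refl->E->L'->G->R'->B->plug->B
Char 3 ('E'): step: R->3, L=6; E->plug->G->R->D->L->D->refl->H->L'->H->R'->E->plug->G
Char 4 ('B'): step: R->4, L=6; B->plug->B->R->B->L->C->refl->A->L'->E->R'->H->plug->H
Char 5 ('D'): step: R->5, L=6; D->plug->C->R->F->L->B->refl->E->L'->G->R'->H->plug->H
Char 6 ('G'): step: R->6, L=6; G->plug->E->R->G->L->E->refl->B->L'->F->R'->G->plug->E
Final: ciphertext=FBGHHE, RIGHT=6, LEFT=6

Answer: FBGHHE 6 6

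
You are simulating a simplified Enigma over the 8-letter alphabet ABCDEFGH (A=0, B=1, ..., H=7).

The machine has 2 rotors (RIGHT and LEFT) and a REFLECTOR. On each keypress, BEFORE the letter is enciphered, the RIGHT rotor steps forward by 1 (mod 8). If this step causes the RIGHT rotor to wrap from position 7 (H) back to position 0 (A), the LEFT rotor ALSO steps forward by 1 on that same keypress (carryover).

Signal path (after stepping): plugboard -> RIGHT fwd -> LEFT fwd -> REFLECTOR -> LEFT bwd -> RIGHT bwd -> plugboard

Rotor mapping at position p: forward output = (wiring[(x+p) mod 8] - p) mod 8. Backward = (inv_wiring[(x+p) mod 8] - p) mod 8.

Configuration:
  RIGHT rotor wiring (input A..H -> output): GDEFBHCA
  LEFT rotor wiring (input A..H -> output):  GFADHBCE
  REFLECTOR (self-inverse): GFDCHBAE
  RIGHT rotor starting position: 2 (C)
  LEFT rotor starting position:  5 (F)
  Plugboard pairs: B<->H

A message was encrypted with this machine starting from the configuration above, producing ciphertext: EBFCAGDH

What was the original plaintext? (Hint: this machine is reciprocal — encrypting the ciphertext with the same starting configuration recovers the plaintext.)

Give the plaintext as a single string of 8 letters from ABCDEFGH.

Char 1 ('E'): step: R->3, L=5; E->plug->E->R->F->L->D->refl->C->L'->H->R'->D->plug->D
Char 2 ('B'): step: R->4, L=5; B->plug->H->R->B->L->F->refl->B->L'->D->R'->B->plug->H
Char 3 ('F'): step: R->5, L=5; F->plug->F->R->H->L->C->refl->D->L'->F->R'->B->plug->H
Char 4 ('C'): step: R->6, L=5; C->plug->C->R->A->L->E->refl->H->L'->C->R'->B->plug->H
Char 5 ('A'): step: R->7, L=5; A->plug->A->R->B->L->F->refl->B->L'->D->R'->H->plug->B
Char 6 ('G'): step: R->0, L->6 (L advanced); G->plug->G->R->C->L->A->refl->G->L'->B->R'->E->plug->E
Char 7 ('D'): step: R->1, L=6; D->plug->D->R->A->L->E->refl->H->L'->D->R'->B->plug->H
Char 8 ('H'): step: R->2, L=6; H->plug->B->R->D->L->H->refl->E->L'->A->R'->E->plug->E

Answer: DHHHBEHE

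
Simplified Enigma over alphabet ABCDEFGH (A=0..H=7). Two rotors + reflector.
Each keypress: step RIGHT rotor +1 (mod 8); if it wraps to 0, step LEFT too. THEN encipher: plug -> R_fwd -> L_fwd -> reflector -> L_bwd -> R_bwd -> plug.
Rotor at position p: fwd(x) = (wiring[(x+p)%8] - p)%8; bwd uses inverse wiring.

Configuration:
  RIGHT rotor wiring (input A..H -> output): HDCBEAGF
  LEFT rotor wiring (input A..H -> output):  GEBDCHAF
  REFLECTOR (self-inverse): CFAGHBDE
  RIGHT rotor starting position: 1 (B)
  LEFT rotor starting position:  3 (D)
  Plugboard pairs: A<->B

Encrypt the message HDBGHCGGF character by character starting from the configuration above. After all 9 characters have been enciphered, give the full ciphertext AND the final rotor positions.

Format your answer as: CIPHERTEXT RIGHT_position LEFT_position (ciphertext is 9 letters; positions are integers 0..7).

Char 1 ('H'): step: R->2, L=3; H->plug->H->R->B->L->H->refl->E->L'->C->R'->C->plug->C
Char 2 ('D'): step: R->3, L=3; D->plug->D->R->D->L->F->refl->B->L'->G->R'->A->plug->B
Char 3 ('B'): step: R->4, L=3; B->plug->A->R->A->L->A->refl->C->L'->E->R'->B->plug->A
Char 4 ('G'): step: R->5, L=3; G->plug->G->R->E->L->C->refl->A->L'->A->R'->C->plug->C
Char 5 ('H'): step: R->6, L=3; H->plug->H->R->C->L->E->refl->H->L'->B->R'->C->plug->C
Char 6 ('C'): step: R->7, L=3; C->plug->C->R->E->L->C->refl->A->L'->A->R'->B->plug->A
Char 7 ('G'): step: R->0, L->4 (L advanced); G->plug->G->R->G->L->F->refl->B->L'->D->R'->B->plug->A
Char 8 ('G'): step: R->1, L=4; G->plug->G->R->E->L->C->refl->A->L'->F->R'->F->plug->F
Char 9 ('F'): step: R->2, L=4; F->plug->F->R->D->L->B->refl->F->L'->G->R'->D->plug->D
Final: ciphertext=CBACCAAFD, RIGHT=2, LEFT=4

Answer: CBACCAAFD 2 4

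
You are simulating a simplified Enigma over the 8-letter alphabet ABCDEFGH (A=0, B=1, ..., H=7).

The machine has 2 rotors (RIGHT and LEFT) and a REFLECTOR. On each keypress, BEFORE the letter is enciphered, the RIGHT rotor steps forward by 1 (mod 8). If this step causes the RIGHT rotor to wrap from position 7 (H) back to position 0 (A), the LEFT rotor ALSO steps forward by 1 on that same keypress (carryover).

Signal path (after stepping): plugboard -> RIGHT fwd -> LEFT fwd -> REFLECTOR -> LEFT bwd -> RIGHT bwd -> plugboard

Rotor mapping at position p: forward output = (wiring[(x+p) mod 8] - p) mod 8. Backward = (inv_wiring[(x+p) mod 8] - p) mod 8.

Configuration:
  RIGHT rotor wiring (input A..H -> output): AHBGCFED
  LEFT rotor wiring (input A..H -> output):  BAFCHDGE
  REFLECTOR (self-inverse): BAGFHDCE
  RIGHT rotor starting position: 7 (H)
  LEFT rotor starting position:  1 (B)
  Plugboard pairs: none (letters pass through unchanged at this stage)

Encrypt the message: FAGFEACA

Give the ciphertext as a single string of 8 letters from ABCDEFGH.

Char 1 ('F'): step: R->0, L->2 (L advanced); F->plug->F->R->F->L->C->refl->G->L'->H->R'->B->plug->B
Char 2 ('A'): step: R->1, L=2; A->plug->A->R->G->L->H->refl->E->L'->E->R'->E->plug->E
Char 3 ('G'): step: R->2, L=2; G->plug->G->R->G->L->H->refl->E->L'->E->R'->B->plug->B
Char 4 ('F'): step: R->3, L=2; F->plug->F->R->F->L->C->refl->G->L'->H->R'->B->plug->B
Char 5 ('E'): step: R->4, L=2; E->plug->E->R->E->L->E->refl->H->L'->G->R'->A->plug->A
Char 6 ('A'): step: R->5, L=2; A->plug->A->R->A->L->D->refl->F->L'->C->R'->E->plug->E
Char 7 ('C'): step: R->6, L=2; C->plug->C->R->C->L->F->refl->D->L'->A->R'->F->plug->F
Char 8 ('A'): step: R->7, L=2; A->plug->A->R->E->L->E->refl->H->L'->G->R'->G->plug->G

Answer: BEBBAEFG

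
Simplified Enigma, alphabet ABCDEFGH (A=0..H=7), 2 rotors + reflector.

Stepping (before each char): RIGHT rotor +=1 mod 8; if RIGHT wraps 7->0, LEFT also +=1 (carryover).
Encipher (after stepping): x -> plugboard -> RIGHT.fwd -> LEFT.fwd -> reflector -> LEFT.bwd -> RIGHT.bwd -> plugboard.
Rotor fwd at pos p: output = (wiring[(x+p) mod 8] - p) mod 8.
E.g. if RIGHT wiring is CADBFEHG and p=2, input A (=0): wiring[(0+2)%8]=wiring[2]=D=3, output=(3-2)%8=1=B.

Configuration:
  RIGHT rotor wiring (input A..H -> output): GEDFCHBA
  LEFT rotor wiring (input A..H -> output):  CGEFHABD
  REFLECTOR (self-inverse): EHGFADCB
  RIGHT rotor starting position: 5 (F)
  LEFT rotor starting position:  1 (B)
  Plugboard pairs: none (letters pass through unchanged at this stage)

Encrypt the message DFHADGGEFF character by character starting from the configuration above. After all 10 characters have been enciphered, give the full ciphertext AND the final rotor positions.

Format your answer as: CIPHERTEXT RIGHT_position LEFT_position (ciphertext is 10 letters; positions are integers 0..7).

Answer: AECFGAAFDG 7 2

Derivation:
Char 1 ('D'): step: R->6, L=1; D->plug->D->R->G->L->C->refl->G->L'->D->R'->A->plug->A
Char 2 ('F'): step: R->7, L=1; F->plug->F->R->D->L->G->refl->C->L'->G->R'->E->plug->E
Char 3 ('H'): step: R->0, L->2 (L advanced); H->plug->H->R->A->L->C->refl->G->L'->D->R'->C->plug->C
Char 4 ('A'): step: R->1, L=2; A->plug->A->R->D->L->G->refl->C->L'->A->R'->F->plug->F
Char 5 ('D'): step: R->2, L=2; D->plug->D->R->F->L->B->refl->H->L'->E->R'->G->plug->G
Char 6 ('G'): step: R->3, L=2; G->plug->G->R->B->L->D->refl->F->L'->C->R'->A->plug->A
Char 7 ('G'): step: R->4, L=2; G->plug->G->R->H->L->E->refl->A->L'->G->R'->A->plug->A
Char 8 ('E'): step: R->5, L=2; E->plug->E->R->H->L->E->refl->A->L'->G->R'->F->plug->F
Char 9 ('F'): step: R->6, L=2; F->plug->F->R->H->L->E->refl->A->L'->G->R'->D->plug->D
Char 10 ('F'): step: R->7, L=2; F->plug->F->R->D->L->G->refl->C->L'->A->R'->G->plug->G
Final: ciphertext=AECFGAAFDG, RIGHT=7, LEFT=2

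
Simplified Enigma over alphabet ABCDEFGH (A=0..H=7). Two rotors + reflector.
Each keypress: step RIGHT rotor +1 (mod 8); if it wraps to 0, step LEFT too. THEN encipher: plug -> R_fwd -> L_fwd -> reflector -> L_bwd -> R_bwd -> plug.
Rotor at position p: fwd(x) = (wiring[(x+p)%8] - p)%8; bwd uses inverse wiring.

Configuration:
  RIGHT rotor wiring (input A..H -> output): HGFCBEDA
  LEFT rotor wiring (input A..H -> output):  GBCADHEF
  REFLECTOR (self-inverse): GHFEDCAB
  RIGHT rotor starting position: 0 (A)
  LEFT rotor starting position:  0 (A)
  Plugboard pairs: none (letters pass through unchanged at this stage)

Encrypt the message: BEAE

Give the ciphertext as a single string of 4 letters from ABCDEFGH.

Answer: HGHB

Derivation:
Char 1 ('B'): step: R->1, L=0; B->plug->B->R->E->L->D->refl->E->L'->G->R'->H->plug->H
Char 2 ('E'): step: R->2, L=0; E->plug->E->R->B->L->B->refl->H->L'->F->R'->G->plug->G
Char 3 ('A'): step: R->3, L=0; A->plug->A->R->H->L->F->refl->C->L'->C->R'->H->plug->H
Char 4 ('E'): step: R->4, L=0; E->plug->E->R->D->L->A->refl->G->L'->A->R'->B->plug->B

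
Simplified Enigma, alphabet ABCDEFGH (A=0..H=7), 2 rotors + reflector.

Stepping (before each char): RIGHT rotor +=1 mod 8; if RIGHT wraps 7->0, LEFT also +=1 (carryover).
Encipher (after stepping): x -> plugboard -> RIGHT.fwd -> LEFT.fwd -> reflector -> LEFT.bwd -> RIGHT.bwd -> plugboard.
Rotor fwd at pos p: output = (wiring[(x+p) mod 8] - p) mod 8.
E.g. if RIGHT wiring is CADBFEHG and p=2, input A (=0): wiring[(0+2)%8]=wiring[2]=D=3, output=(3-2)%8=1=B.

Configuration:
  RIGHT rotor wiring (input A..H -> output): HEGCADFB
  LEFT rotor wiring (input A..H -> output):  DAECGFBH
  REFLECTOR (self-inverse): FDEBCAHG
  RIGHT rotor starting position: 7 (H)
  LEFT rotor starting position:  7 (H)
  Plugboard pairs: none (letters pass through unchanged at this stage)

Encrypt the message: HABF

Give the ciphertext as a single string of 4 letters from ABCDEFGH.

Answer: GECA

Derivation:
Char 1 ('H'): step: R->0, L->0 (L advanced); H->plug->H->R->B->L->A->refl->F->L'->F->R'->G->plug->G
Char 2 ('A'): step: R->1, L=0; A->plug->A->R->D->L->C->refl->E->L'->C->R'->E->plug->E
Char 3 ('B'): step: R->2, L=0; B->plug->B->R->A->L->D->refl->B->L'->G->R'->C->plug->C
Char 4 ('F'): step: R->3, L=0; F->plug->F->R->E->L->G->refl->H->L'->H->R'->A->plug->A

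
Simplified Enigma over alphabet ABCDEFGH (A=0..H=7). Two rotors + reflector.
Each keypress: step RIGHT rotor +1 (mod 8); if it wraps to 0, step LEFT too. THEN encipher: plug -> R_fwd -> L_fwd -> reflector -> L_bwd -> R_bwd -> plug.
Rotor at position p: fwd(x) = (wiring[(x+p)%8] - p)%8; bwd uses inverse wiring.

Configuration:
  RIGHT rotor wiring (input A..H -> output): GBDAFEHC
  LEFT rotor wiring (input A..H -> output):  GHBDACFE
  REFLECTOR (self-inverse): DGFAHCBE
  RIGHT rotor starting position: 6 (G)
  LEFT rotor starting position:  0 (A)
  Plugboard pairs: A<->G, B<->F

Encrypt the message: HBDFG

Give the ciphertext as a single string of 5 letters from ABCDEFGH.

Char 1 ('H'): step: R->7, L=0; H->plug->H->R->A->L->G->refl->B->L'->C->R'->C->plug->C
Char 2 ('B'): step: R->0, L->1 (L advanced); B->plug->F->R->E->L->B->refl->G->L'->A->R'->D->plug->D
Char 3 ('D'): step: R->1, L=1; D->plug->D->R->E->L->B->refl->G->L'->A->R'->A->plug->G
Char 4 ('F'): step: R->2, L=1; F->plug->B->R->G->L->D->refl->A->L'->B->R'->A->plug->G
Char 5 ('G'): step: R->3, L=1; G->plug->A->R->F->L->E->refl->H->L'->D->R'->F->plug->B

Answer: CDGGB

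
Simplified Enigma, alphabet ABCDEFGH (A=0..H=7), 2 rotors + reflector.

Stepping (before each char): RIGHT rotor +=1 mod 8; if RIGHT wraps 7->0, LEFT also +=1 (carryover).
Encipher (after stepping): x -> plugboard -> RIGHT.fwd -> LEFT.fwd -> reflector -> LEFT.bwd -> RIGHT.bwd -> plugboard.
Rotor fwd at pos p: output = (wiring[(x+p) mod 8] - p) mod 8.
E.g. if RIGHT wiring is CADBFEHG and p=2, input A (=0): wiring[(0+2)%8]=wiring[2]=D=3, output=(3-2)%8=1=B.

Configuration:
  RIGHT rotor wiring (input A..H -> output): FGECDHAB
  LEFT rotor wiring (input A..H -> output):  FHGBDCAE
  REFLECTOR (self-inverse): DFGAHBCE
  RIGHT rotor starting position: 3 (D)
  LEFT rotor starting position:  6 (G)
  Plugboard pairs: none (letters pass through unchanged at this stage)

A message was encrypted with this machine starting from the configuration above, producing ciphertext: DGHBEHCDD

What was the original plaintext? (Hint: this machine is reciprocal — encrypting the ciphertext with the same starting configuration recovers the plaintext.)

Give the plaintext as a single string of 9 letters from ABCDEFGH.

Char 1 ('D'): step: R->4, L=6; D->plug->D->R->F->L->D->refl->A->L'->E->R'->C->plug->C
Char 2 ('G'): step: R->5, L=6; G->plug->G->R->F->L->D->refl->A->L'->E->R'->C->plug->C
Char 3 ('H'): step: R->6, L=6; H->plug->H->R->B->L->G->refl->C->L'->A->R'->D->plug->D
Char 4 ('B'): step: R->7, L=6; B->plug->B->R->G->L->F->refl->B->L'->D->R'->E->plug->E
Char 5 ('E'): step: R->0, L->7 (L advanced); E->plug->E->R->D->L->H->refl->E->L'->F->R'->A->plug->A
Char 6 ('H'): step: R->1, L=7; H->plug->H->R->E->L->C->refl->G->L'->B->R'->C->plug->C
Char 7 ('C'): step: R->2, L=7; C->plug->C->R->B->L->G->refl->C->L'->E->R'->H->plug->H
Char 8 ('D'): step: R->3, L=7; D->plug->D->R->F->L->E->refl->H->L'->D->R'->G->plug->G
Char 9 ('D'): step: R->4, L=7; D->plug->D->R->F->L->E->refl->H->L'->D->R'->B->plug->B

Answer: CCDEACHGB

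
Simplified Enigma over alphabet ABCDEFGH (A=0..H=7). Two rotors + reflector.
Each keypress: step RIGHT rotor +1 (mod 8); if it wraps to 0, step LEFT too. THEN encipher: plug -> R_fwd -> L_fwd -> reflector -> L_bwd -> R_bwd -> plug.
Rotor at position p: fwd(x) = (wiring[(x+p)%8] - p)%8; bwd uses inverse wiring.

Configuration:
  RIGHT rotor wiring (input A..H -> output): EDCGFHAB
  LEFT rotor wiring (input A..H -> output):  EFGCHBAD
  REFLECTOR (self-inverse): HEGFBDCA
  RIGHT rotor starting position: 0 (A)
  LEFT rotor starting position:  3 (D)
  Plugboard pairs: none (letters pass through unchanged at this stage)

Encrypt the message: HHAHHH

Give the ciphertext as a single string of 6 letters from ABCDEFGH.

Char 1 ('H'): step: R->1, L=3; H->plug->H->R->D->L->F->refl->D->L'->H->R'->F->plug->F
Char 2 ('H'): step: R->2, L=3; H->plug->H->R->B->L->E->refl->B->L'->F->R'->D->plug->D
Char 3 ('A'): step: R->3, L=3; A->plug->A->R->D->L->F->refl->D->L'->H->R'->H->plug->H
Char 4 ('H'): step: R->4, L=3; H->plug->H->R->C->L->G->refl->C->L'->G->R'->G->plug->G
Char 5 ('H'): step: R->5, L=3; H->plug->H->R->A->L->H->refl->A->L'->E->R'->C->plug->C
Char 6 ('H'): step: R->6, L=3; H->plug->H->R->B->L->E->refl->B->L'->F->R'->D->plug->D

Answer: FDHGCD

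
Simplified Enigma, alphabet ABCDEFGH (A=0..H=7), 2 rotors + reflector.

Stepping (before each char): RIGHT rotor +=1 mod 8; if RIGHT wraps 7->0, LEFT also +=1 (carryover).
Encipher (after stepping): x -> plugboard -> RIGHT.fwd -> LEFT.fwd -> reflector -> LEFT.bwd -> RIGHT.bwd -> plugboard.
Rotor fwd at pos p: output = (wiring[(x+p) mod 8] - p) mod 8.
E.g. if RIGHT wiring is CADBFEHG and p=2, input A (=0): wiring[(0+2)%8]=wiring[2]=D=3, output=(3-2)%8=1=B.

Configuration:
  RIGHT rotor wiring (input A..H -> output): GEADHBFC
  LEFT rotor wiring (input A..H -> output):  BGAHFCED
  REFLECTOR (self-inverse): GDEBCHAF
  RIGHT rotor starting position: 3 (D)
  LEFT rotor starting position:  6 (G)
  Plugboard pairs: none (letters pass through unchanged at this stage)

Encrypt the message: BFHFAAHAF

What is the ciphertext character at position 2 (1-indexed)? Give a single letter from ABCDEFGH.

Char 1 ('B'): step: R->4, L=6; B->plug->B->R->F->L->B->refl->D->L'->C->R'->E->plug->E
Char 2 ('F'): step: R->5, L=6; F->plug->F->R->D->L->A->refl->G->L'->A->R'->B->plug->B

B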